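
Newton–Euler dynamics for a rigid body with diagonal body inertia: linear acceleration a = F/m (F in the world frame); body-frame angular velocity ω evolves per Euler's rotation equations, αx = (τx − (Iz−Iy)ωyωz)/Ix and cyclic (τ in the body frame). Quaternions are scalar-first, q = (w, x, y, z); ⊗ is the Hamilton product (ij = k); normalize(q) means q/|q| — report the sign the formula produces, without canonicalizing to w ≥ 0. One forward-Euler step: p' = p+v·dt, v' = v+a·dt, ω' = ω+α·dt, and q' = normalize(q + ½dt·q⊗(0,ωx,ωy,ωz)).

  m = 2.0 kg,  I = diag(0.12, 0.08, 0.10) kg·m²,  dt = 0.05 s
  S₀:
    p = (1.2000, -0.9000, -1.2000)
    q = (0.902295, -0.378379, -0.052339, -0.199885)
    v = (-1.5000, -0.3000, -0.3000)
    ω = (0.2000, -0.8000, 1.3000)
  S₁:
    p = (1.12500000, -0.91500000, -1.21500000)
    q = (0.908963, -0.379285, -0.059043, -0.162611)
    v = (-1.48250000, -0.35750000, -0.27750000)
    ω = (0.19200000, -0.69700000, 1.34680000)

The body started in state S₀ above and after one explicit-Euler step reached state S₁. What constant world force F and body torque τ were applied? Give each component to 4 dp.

F = (0.7000, -2.3000, 0.9000)
τ = (-0.0400, 0.1700, 0.1000)

Δω = ω₁−ω₀ = (-0.00800000, 0.10300000, 0.04680000)
τ = I·(Δω/dt) + ω₀×(Iω₀) = (-0.0400, 0.1700, 0.1000)
Δv = v₁−v₀ = (0.01750000, -0.05750000, 0.02250000)
m·(v₁−v₀)/dt = (0.7000, -2.3000, 0.9000)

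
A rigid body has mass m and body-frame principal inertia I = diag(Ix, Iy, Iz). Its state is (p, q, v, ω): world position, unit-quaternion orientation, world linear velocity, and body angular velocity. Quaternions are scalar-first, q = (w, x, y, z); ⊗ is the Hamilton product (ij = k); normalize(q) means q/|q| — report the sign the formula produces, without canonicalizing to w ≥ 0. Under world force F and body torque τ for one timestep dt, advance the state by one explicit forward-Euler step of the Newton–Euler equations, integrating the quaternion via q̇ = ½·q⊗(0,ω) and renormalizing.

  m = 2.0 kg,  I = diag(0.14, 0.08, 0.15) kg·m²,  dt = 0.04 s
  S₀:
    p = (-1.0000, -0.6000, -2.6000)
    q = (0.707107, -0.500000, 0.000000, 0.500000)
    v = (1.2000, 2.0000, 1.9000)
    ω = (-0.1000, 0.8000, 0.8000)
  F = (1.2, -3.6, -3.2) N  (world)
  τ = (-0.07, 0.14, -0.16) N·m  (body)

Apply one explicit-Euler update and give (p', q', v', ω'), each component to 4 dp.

gyro term ω×Iω = (0.0448, 0.0008, 0.0048)
(τ − ω×Iω)/I = (-0.8200, 1.7400, -1.0987)
new body rate ω' = (-0.1328, 0.8696, 0.7561)
Hamilton product q⊗(0,ω) = (-0.4500000, -0.4707107, 0.9156856, 0.1656856)
updated quaternion q' = (0.6979, -0.5093, 0.0183, 0.5032)
new position p' = (-0.9520, -0.5200, -2.5240)
v' = v + a·dt = (1.2240, 1.9280, 1.8360)

p' = (-0.9520, -0.5200, -2.5240)
q' = (0.6979, -0.5093, 0.0183, 0.5032)
v' = (1.2240, 1.9280, 1.8360)
ω' = (-0.1328, 0.8696, 0.7561)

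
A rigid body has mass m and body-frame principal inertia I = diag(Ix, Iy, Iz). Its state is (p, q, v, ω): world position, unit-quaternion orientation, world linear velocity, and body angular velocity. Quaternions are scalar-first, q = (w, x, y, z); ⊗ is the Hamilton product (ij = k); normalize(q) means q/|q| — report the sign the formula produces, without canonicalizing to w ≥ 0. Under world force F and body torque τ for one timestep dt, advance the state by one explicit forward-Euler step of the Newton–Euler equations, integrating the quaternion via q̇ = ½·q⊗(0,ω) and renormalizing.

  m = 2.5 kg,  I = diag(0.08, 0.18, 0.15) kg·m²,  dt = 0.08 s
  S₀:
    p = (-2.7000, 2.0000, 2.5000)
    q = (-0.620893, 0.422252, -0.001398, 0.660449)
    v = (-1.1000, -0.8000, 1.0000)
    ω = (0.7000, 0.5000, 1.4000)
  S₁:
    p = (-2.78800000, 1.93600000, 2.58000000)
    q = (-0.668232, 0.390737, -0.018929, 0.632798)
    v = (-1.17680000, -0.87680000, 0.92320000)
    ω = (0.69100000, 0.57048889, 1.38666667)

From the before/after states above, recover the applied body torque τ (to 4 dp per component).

τ = (-0.0300, 0.0900, 0.0100)

ω₁ − ω₀ = (-0.00900000, 0.07048889, -0.01333333)
I·α + gyro = (-0.0300, 0.0900, 0.0100)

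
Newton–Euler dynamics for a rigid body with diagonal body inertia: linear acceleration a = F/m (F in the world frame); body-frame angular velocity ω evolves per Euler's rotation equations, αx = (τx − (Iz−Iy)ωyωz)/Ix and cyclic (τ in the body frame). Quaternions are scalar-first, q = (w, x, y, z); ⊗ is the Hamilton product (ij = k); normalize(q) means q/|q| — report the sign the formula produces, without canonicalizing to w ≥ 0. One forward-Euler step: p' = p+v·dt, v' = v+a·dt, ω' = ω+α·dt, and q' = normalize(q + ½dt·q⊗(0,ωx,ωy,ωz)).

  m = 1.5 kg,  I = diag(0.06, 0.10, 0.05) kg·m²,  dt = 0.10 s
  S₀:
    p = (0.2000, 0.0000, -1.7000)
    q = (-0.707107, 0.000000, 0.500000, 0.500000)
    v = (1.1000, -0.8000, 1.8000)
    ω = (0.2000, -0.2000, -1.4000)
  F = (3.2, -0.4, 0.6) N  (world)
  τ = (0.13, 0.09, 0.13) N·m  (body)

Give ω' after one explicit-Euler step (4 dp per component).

ω' = (0.4400, -0.1072, -1.1368)

ω×(Iω) gyroscopic = (-0.0140, -0.0028, -0.0016)
α = I⁻¹(τ − ω×Iω) = (2.4000, 0.9280, 2.6320)
ω + α·dt = (0.4400, -0.1072, -1.1368)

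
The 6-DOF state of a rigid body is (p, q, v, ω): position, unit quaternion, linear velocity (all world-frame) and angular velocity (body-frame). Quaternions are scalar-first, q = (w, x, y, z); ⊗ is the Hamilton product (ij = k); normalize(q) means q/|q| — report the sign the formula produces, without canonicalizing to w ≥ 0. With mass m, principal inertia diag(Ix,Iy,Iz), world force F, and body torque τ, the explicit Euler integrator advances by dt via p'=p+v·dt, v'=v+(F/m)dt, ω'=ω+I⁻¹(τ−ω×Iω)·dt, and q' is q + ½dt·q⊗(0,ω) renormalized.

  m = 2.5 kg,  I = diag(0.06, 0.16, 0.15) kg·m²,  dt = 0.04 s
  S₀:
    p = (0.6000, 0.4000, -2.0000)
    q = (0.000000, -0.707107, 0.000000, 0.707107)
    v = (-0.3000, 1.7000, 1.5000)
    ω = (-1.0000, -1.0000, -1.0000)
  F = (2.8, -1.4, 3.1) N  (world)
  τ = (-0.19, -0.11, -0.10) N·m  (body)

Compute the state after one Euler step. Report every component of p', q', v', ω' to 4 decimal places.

precession coupling ω×(Iω) = (-0.0100, -0.0900, 0.1000)
(τ − ω×Iω)/I = (-3.0000, -0.1250, -1.3333)
ω' = ω + α·dt = (-1.1200, -1.0050, -1.0533)
Hamilton product q⊗(0,ω) = (0.0000000, 0.7071070, -1.4142140, 0.7071070)
q' = normalize(q + ½dt·q⊗(0,ω)) = (0.0000, -0.6925, -0.0283, 0.7208)
new position p' = (0.5880, 0.4680, -1.9400)
new velocity v' = (-0.2552, 1.6776, 1.5496)

p' = (0.5880, 0.4680, -1.9400)
q' = (0.0000, -0.6925, -0.0283, 0.7208)
v' = (-0.2552, 1.6776, 1.5496)
ω' = (-1.1200, -1.0050, -1.0533)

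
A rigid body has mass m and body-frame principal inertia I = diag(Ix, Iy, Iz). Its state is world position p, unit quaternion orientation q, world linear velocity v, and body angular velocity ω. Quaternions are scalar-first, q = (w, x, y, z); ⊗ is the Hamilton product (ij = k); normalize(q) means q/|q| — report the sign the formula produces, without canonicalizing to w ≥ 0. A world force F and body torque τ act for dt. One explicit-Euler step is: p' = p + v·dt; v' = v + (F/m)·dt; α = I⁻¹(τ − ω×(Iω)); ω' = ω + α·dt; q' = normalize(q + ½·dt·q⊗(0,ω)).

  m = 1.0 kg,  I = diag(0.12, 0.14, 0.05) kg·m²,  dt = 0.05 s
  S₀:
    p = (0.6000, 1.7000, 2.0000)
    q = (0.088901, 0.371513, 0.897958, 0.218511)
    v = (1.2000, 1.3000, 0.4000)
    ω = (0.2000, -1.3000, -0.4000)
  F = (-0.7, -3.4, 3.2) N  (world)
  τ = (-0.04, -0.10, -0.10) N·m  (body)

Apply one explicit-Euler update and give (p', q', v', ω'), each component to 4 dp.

p' = (0.6600, 1.7650, 2.0200)
q' = (0.1183, 0.3699, 0.8993, 0.2009)
v' = (1.1650, 1.1300, 0.5600)
ω' = (0.2028, -1.3337, -0.4948)

p' = p + v·dt = (0.6600, 1.7650, 2.0200)
new velocity v' = (1.1650, 1.1300, 0.5600)
ω×(Iω) gyroscopic = (-0.0468, -0.0056, -0.0052)
α = I⁻¹(τ − ω×Iω) = (0.0567, -0.6743, -1.8960)
new body rate ω' = (0.2028, -1.3337, -0.4948)
Hamilton product q⊗(0,ω) = (1.1804472, -0.0573387, 0.0767361, -0.6981189)
q + ½dt·q⊗(0,ω), renormalized = (0.1183, 0.3699, 0.8993, 0.2009)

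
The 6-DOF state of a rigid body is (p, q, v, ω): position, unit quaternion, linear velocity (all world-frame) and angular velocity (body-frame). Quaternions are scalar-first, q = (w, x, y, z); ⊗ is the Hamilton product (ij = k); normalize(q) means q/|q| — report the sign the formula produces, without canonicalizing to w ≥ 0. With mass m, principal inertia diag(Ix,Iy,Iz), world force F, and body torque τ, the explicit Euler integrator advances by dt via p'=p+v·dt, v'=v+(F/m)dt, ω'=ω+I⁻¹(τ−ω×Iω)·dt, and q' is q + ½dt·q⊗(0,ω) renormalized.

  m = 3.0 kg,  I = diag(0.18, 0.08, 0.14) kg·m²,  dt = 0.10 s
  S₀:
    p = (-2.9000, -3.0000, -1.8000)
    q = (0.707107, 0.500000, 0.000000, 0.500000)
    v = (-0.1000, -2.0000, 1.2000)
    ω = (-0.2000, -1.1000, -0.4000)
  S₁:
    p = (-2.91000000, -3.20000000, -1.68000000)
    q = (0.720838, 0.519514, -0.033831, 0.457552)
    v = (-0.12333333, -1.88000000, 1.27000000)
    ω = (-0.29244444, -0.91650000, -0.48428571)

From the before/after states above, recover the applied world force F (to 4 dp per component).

F = (-0.7000, 3.6000, 2.1000)

Δv = v₁−v₀ = (-0.02333333, 0.12000000, 0.07000000)
applied force F = (-0.7000, 3.6000, 2.1000)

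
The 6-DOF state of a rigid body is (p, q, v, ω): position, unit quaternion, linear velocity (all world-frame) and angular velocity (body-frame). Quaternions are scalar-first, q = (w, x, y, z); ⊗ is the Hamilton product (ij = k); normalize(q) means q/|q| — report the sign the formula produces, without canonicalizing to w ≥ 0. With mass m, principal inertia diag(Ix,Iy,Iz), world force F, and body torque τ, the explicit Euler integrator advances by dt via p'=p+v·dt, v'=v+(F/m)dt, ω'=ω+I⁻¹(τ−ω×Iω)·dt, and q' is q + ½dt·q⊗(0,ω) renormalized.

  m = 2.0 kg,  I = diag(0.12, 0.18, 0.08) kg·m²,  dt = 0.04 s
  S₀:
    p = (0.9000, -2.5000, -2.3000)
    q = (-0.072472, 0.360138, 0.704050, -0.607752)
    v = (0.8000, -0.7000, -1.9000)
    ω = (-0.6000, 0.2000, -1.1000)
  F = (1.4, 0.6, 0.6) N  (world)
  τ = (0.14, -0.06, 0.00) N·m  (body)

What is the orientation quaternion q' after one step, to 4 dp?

Hamilton product q⊗(0,ω) = (-0.5932544, -0.6094214, 0.7463086, 0.5741768)
q' = normalize(q + ½dt·q⊗(0,ω)) = (-0.0843, 0.3478, 0.7187, -0.5961)

q' = (-0.0843, 0.3478, 0.7187, -0.5961)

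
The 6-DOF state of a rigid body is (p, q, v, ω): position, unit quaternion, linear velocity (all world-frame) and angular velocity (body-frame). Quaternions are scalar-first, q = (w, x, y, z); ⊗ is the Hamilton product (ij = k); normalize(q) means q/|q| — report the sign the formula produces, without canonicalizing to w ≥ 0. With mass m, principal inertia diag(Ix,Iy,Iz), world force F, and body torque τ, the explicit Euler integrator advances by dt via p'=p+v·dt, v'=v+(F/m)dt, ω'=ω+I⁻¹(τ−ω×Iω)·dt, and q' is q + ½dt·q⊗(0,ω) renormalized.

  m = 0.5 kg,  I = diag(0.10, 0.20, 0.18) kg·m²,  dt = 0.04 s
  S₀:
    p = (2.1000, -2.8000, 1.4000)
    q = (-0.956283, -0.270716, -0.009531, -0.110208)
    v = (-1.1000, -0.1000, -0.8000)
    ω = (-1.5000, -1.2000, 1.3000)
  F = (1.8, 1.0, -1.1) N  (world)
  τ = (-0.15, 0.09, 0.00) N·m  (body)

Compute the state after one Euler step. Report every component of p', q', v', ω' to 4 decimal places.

gyro term ω×Iω = (0.0312, 0.1560, 0.1800)
angular accel α = (-1.8120, -0.3300, -1.0000)
new body rate ω' = (-1.5725, -1.2132, 1.2600)
Hamilton product q⊗(0,ω) = (-0.2742408, 1.2897846, 1.6647824, -0.9326052)
updated quaternion q' = (-0.9607, -0.2447, 0.0237, -0.1287)
new position p' = (2.0560, -2.8040, 1.3680)
v' = v + a·dt = (-0.9560, -0.0200, -0.8880)

p' = (2.0560, -2.8040, 1.3680)
q' = (-0.9607, -0.2447, 0.0237, -0.1287)
v' = (-0.9560, -0.0200, -0.8880)
ω' = (-1.5725, -1.2132, 1.2600)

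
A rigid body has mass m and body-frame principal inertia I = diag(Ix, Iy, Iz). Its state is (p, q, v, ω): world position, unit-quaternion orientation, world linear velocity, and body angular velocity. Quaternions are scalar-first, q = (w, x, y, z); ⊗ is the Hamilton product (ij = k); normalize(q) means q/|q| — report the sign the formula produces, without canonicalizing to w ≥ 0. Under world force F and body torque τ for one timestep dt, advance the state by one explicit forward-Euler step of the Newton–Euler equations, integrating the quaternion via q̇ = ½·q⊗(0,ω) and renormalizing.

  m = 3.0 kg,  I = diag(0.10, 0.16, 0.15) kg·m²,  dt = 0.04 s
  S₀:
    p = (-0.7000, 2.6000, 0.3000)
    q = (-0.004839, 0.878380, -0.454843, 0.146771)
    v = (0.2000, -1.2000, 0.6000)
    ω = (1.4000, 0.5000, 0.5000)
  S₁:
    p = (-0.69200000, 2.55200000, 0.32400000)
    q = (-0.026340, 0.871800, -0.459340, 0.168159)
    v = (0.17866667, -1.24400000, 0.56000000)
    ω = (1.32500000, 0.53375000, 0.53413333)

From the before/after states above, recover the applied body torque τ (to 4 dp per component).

τ = (-0.1900, 0.1000, 0.1700)

rate change Δω = (-0.07500000, 0.03375000, 0.03413333)
precession coupling = (-0.0025, -0.0350, 0.0420)
I·α + gyro = (-0.1900, 0.1000, 0.1700)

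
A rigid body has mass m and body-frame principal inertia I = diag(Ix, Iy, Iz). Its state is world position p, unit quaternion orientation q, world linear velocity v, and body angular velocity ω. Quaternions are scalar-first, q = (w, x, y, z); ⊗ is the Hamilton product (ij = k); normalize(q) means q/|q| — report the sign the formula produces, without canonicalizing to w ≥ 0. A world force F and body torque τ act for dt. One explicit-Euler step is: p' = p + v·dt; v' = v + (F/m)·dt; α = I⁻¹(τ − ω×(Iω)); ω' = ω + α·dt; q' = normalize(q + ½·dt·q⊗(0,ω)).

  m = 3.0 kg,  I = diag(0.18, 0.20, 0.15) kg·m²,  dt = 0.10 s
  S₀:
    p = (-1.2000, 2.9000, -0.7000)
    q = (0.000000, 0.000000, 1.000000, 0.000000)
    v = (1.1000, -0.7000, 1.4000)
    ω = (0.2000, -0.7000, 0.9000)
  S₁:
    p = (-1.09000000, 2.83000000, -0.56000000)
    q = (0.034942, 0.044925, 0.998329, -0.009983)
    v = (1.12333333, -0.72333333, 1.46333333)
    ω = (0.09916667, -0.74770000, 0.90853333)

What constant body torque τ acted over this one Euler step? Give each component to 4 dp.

τ = (-0.1500, -0.0900, 0.0100)

ω₁ − ω₀ = (-0.10083333, -0.04770000, 0.00853333)
precession coupling = (0.0315, 0.0054, -0.0028)
I·α + gyro = (-0.1500, -0.0900, 0.0100)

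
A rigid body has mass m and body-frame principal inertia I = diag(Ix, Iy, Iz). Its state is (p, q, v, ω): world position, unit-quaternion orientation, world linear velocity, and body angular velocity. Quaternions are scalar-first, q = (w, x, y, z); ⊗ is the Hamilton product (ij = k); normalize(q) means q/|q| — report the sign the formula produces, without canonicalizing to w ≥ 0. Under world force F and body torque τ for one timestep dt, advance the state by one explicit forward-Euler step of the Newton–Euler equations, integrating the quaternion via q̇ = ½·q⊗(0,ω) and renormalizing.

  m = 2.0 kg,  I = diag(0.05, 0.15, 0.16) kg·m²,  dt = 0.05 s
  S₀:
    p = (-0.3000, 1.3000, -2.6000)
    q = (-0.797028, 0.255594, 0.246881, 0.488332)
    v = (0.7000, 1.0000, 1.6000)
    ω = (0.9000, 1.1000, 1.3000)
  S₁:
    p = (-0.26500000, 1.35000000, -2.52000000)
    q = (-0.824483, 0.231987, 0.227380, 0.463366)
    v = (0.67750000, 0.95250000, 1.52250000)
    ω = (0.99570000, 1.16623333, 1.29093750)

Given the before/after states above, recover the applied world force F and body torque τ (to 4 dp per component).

F = (-0.9000, -1.9000, -3.1000)
τ = (0.1100, 0.0700, 0.0700)

rate change Δω = (0.09570000, 0.06623333, -0.00906250)
applied torque τ = (0.1100, 0.0700, 0.0700)
v₁ − v₀ = (-0.02250000, -0.04750000, -0.07750000)
m·(v₁−v₀)/dt = (-0.9000, -1.9000, -3.1000)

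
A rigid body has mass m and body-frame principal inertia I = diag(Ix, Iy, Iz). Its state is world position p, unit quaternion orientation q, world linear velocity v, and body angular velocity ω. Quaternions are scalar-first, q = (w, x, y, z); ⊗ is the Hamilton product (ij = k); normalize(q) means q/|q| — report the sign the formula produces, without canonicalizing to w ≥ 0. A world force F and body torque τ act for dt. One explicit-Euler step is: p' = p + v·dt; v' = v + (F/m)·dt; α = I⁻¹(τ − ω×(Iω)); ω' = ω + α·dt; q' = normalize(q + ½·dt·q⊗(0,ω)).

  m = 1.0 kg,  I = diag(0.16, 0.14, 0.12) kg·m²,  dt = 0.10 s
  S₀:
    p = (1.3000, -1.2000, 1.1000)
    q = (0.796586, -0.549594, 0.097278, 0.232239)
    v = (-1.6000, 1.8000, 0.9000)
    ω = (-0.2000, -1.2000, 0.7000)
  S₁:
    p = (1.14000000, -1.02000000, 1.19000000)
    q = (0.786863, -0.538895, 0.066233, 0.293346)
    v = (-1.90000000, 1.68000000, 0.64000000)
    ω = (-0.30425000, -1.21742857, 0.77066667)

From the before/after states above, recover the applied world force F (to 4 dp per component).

velocity change Δv = (-0.30000000, -0.12000000, -0.26000000)
m·(v₁−v₀)/dt = (-3.0000, -1.2000, -2.6000)

F = (-3.0000, -1.2000, -2.6000)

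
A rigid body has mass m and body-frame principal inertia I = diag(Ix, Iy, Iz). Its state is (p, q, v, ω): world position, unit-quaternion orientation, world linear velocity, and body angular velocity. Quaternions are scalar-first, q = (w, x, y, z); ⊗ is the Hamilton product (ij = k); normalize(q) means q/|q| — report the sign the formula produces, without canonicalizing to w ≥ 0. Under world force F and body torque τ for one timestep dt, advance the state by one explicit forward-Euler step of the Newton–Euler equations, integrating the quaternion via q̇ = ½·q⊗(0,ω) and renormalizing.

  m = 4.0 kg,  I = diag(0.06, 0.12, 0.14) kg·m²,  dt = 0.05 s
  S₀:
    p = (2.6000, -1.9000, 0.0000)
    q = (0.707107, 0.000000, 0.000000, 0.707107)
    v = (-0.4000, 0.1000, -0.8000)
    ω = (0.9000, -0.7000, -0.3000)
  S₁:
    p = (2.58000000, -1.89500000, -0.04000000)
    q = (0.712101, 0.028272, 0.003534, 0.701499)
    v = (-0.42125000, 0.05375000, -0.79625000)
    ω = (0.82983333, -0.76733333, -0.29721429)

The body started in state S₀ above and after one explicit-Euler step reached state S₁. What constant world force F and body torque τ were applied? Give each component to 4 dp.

velocity change Δv = (-0.02125000, -0.04625000, 0.00375000)
F = m·Δv/dt = (-1.7000, -3.7000, 0.3000)
Δω = ω₁−ω₀ = (-0.07016667, -0.06733333, 0.00278571)
precession coupling = (0.0042, 0.0216, -0.0378)
τ = I·(Δω/dt) + ω₀×(Iω₀) = (-0.0800, -0.1400, -0.0300)

F = (-1.7000, -3.7000, 0.3000)
τ = (-0.0800, -0.1400, -0.0300)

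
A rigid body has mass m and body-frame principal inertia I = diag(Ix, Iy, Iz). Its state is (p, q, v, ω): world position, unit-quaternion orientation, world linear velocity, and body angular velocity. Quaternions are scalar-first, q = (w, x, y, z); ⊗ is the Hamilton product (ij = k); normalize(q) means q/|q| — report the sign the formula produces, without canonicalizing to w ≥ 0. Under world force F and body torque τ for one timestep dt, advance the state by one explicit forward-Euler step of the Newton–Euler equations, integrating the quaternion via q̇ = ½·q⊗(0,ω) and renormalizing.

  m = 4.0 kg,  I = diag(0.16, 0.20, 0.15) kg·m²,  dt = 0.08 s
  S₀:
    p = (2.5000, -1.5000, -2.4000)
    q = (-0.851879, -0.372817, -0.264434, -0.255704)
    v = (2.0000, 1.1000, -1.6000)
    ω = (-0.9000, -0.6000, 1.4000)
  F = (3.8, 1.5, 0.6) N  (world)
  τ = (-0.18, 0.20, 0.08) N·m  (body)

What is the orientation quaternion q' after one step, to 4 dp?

q⊗(0,ω) = (-0.1362101, 0.2430611, 1.2632048, -1.2069310)
q + ½dt·q⊗(0,ω), renormalized = (-0.8552, -0.3622, -0.2134, -0.3032)

q' = (-0.8552, -0.3622, -0.2134, -0.3032)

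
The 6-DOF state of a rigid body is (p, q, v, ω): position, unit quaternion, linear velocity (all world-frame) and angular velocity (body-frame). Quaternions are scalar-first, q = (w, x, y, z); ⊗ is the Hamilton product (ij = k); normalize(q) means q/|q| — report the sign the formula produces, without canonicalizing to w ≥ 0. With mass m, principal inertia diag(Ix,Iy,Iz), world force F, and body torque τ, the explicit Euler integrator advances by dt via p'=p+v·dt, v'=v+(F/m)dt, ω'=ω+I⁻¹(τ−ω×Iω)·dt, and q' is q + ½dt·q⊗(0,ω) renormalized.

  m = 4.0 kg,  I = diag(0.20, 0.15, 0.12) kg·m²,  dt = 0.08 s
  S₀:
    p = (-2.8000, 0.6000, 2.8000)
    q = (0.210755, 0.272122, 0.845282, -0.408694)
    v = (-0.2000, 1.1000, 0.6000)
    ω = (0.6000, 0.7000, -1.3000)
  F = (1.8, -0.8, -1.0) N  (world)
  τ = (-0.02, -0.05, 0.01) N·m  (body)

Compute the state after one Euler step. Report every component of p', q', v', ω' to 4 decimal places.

a = (0.4500, -0.2000, -0.2500)
p' = p + v·dt = (-2.8160, 0.6880, 2.8480)
v' = v + a·dt = (-0.1640, 1.0840, 0.5800)
gyro term ω×Iω = (0.0273, -0.0624, -0.0210)
α = I⁻¹(τ − ω×Iω) = (-0.2365, 0.0827, 0.2583)
ω' = ω + α·dt = (0.5811, 0.7066, -1.2793)
Hamilton product q⊗(0,ω) = (-1.2862728, -0.6863278, 0.2560707, -0.5906653)
q + ½dt·q⊗(0,ω), renormalized = (0.1590, 0.2442, 0.8538, -0.4314)

p' = (-2.8160, 0.6880, 2.8480)
q' = (0.1590, 0.2442, 0.8538, -0.4314)
v' = (-0.1640, 1.0840, 0.5800)
ω' = (0.5811, 0.7066, -1.2793)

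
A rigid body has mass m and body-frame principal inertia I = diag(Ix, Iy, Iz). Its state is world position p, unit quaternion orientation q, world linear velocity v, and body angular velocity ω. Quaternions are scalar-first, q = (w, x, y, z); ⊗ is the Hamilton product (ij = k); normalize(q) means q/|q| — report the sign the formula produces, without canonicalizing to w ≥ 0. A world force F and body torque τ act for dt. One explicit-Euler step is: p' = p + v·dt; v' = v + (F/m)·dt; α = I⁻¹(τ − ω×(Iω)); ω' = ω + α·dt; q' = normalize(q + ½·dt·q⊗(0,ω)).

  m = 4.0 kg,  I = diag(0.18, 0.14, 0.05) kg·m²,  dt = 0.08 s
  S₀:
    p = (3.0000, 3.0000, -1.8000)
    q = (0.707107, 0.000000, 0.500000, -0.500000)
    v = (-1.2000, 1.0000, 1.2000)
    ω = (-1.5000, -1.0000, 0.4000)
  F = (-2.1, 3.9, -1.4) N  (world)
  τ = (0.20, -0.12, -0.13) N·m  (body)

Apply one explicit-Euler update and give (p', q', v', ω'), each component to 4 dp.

p' = (2.9040, 3.0800, -1.7040)
q' = (0.7331, -0.0543, 0.5004, -0.4574)
v' = (-1.2420, 1.0780, 1.1720)
ω' = (-1.4271, -1.0240, 0.2880)

(τ − ω×Iω)/I = (0.9111, -0.3000, -1.4000)
new body rate ω' = (-1.4271, -1.0240, 0.2880)
2q̇ = q⊗(0,ω) = (0.7000000, -1.3606605, 0.0428930, 1.0328428)
q + ½dt·q⊗(0,ω), renormalized = (0.7331, -0.0543, 0.5004, -0.4574)
a = F/m = (-0.5250, 0.9750, -0.3500)
p + v·dt = (2.9040, 3.0800, -1.7040)
v' = v + a·dt = (-1.2420, 1.0780, 1.1720)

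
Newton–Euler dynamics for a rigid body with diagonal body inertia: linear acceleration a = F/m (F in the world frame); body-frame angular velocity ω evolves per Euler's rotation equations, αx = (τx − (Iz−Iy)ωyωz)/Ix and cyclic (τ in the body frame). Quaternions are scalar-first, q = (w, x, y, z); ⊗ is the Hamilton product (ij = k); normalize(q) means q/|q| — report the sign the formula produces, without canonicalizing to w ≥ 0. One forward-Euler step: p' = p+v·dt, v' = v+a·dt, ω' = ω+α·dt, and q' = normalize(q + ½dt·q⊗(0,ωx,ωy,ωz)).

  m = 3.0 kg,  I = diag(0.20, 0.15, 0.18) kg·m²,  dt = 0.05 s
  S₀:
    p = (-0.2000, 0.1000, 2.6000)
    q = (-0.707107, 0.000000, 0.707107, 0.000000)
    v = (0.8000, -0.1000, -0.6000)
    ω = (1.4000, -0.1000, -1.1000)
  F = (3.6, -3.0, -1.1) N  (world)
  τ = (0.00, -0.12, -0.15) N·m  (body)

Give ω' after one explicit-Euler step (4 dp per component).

ω' = (1.3992, -0.1297, -1.1436)

gyro term ω×Iω = (0.0033, -0.0308, 0.0070)
α = I⁻¹(τ − ω×Iω) = (-0.0165, -0.5947, -0.8722)
ω + α·dt = (1.3992, -0.1297, -1.1436)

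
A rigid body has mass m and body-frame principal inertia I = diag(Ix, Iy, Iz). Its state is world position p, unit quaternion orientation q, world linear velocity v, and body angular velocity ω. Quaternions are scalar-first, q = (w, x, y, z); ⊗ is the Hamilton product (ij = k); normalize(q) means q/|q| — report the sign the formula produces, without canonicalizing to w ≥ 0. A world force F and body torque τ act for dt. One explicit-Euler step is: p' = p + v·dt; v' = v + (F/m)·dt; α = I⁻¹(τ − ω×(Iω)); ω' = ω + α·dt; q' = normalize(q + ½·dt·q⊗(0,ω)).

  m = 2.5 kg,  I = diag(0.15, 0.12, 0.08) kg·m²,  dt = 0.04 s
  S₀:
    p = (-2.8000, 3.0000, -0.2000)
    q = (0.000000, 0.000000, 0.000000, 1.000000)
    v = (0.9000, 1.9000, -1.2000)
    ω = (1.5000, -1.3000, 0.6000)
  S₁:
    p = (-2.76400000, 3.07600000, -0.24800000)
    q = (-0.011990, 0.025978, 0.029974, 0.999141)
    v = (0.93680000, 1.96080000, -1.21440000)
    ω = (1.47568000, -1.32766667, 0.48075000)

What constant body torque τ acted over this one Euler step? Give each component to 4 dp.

τ = (-0.0600, -0.0200, -0.1800)

ω₁ − ω₀ = (-0.02432000, -0.02766667, -0.11925000)
ω₀×(Iω₀) = (0.0312, 0.0630, 0.0585)
τ = I·(Δω/dt) + ω₀×(Iω₀) = (-0.0600, -0.0200, -0.1800)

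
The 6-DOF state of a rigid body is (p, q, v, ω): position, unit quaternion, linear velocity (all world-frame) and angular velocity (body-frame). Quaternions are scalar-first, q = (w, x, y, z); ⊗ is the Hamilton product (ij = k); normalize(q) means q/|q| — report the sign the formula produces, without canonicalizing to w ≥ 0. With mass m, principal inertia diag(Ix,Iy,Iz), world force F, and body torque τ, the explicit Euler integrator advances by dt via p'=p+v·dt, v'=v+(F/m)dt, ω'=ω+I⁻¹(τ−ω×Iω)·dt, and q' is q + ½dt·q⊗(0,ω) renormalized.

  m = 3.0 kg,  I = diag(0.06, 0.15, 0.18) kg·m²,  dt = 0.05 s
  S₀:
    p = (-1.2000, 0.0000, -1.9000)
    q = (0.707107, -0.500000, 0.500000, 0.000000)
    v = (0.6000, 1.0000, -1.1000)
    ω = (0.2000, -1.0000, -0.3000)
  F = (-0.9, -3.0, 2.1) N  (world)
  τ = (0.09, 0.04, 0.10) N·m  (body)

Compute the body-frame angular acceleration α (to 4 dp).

α = (1.3500, 0.2187, 0.6556)

precession coupling ω×(Iω) = (0.0090, 0.0072, -0.0180)
α = I⁻¹(τ − ω×Iω) = (1.3500, 0.2187, 0.6556)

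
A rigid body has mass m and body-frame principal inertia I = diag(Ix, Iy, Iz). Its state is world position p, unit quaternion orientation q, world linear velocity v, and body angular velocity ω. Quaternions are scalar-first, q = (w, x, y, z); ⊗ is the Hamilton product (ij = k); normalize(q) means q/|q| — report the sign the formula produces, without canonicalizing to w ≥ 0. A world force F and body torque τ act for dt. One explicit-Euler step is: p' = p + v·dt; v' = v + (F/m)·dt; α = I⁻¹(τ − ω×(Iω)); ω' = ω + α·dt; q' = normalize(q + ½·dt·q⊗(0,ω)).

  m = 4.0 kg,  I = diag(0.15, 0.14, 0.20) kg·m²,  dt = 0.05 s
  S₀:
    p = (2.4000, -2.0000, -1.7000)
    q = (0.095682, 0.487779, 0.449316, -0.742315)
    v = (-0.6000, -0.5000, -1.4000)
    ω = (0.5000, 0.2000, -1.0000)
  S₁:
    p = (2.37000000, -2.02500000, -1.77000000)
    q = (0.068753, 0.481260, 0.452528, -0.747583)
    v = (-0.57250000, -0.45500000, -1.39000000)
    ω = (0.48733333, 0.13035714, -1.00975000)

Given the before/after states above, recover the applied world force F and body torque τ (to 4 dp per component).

velocity change Δv = (0.02750000, 0.04500000, 0.01000000)
F = m·Δv/dt = (2.2000, 3.6000, 0.8000)
ω₁ − ω₀ = (-0.01266667, -0.06964286, -0.00975000)
ω₀×(Iω₀) = (-0.0120, 0.0250, -0.0010)
I·α + gyro = (-0.0500, -0.1700, -0.0400)

F = (2.2000, 3.6000, 0.8000)
τ = (-0.0500, -0.1700, -0.0400)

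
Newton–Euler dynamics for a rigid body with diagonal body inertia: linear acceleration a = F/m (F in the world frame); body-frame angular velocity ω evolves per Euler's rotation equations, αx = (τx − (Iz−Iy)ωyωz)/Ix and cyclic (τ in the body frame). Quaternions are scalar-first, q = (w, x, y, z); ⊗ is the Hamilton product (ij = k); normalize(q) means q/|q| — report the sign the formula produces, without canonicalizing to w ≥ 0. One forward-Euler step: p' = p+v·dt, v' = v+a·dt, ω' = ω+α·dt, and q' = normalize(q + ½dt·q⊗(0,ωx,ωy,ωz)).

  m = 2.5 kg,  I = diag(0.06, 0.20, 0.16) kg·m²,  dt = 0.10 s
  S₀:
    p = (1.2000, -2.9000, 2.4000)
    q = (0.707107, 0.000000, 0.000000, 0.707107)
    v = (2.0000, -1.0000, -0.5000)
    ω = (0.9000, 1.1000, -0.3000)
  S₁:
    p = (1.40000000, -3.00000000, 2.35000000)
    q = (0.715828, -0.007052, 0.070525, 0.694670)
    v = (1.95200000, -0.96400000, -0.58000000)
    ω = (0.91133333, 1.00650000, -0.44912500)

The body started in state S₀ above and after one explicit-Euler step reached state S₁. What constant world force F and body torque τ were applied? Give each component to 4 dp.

F = (-1.2000, 0.9000, -2.0000)
τ = (0.0200, -0.1600, -0.1000)

Δv = v₁−v₀ = (-0.04800000, 0.03600000, -0.08000000)
F = m·Δv/dt = (-1.2000, 0.9000, -2.0000)
ω₁ − ω₀ = (0.01133333, -0.09350000, -0.14912500)
applied torque τ = (0.0200, -0.1600, -0.1000)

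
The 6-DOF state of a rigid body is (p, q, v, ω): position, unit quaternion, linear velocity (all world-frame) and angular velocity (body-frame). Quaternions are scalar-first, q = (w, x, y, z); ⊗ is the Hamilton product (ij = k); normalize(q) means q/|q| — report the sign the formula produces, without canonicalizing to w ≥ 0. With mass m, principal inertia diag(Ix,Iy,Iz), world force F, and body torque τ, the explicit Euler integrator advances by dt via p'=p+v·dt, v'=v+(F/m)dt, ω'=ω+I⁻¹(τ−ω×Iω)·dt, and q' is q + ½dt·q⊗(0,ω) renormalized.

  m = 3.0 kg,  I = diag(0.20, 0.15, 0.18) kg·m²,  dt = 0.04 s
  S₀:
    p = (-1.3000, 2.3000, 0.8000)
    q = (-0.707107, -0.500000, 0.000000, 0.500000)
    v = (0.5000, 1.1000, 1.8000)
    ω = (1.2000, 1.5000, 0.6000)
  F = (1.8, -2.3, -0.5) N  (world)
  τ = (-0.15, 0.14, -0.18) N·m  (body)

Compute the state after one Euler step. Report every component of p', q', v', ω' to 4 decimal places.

p' = p + v·dt = (-1.2800, 2.3440, 0.8720)
v' = v + a·dt = (0.5240, 1.0693, 1.7933)
α = I⁻¹(τ − ω×Iω) = (-0.8850, 0.8373, -0.5000)
ω + α·dt = (1.1646, 1.5335, 0.5800)
2q̇ = q⊗(0,ω) = (0.3000000, -1.5985284, -0.1606605, -1.1742642)
updated quaternion q' = (-0.7005, -0.5315, -0.0032, 0.4761)

p' = (-1.2800, 2.3440, 0.8720)
q' = (-0.7005, -0.5315, -0.0032, 0.4761)
v' = (0.5240, 1.0693, 1.7933)
ω' = (1.1646, 1.5335, 0.5800)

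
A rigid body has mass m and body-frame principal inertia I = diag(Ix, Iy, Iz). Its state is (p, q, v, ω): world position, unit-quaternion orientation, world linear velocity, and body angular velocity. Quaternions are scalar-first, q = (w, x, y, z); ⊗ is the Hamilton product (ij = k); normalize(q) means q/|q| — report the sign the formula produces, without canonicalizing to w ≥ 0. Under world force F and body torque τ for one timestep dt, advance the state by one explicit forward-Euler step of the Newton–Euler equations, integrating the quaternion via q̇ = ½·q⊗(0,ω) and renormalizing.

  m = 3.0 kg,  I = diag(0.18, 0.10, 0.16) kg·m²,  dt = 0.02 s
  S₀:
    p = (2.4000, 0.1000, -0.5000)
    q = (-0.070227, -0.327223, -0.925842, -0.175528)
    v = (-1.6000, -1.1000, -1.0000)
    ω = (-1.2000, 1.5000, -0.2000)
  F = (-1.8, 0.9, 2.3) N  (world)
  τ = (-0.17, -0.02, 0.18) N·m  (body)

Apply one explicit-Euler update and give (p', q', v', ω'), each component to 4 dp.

(τ − ω×Iω)/I = (-0.8444, -0.2480, 0.2250)
ω + α·dt = (-1.2169, 1.4950, -0.1955)
2q̇ = q⊗(0,ω) = (0.9609898, 0.5327328, 0.0398485, -1.5877995)
q + ½dt·q⊗(0,ω), renormalized = (-0.0606, -0.3218, -0.9253, -0.1914)
a = (-0.6000, 0.3000, 0.7667)
p + v·dt = (2.3680, 0.0780, -0.5200)
v' = v + a·dt = (-1.6120, -1.0940, -0.9847)

p' = (2.3680, 0.0780, -0.5200)
q' = (-0.0606, -0.3218, -0.9253, -0.1914)
v' = (-1.6120, -1.0940, -0.9847)
ω' = (-1.2169, 1.4950, -0.1955)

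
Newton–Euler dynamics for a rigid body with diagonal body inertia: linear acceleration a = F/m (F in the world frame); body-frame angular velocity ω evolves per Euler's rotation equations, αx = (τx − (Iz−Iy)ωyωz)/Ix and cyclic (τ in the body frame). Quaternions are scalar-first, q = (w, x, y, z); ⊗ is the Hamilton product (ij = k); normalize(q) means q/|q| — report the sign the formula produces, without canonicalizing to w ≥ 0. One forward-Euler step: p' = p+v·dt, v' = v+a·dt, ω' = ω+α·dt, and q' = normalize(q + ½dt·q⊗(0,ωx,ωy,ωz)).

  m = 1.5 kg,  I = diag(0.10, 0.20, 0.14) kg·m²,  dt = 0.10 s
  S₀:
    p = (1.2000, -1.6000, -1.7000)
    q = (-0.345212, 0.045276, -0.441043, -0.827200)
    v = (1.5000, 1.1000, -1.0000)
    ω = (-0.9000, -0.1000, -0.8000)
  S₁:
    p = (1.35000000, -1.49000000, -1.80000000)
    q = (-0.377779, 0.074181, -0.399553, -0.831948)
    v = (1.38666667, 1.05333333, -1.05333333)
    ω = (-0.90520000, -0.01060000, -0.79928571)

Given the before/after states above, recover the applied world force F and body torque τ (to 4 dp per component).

F = (-1.7000, -0.7000, -0.8000)
τ = (-0.0100, 0.1500, 0.0100)

rate change Δω = (-0.00520000, 0.08940000, 0.00071429)
precession coupling = (-0.0048, -0.0288, 0.0090)
applied torque τ = (-0.0100, 0.1500, 0.0100)
Δv = v₁−v₀ = (-0.11333333, -0.04666667, -0.05333333)
F = m·Δv/dt = (-1.7000, -0.7000, -0.8000)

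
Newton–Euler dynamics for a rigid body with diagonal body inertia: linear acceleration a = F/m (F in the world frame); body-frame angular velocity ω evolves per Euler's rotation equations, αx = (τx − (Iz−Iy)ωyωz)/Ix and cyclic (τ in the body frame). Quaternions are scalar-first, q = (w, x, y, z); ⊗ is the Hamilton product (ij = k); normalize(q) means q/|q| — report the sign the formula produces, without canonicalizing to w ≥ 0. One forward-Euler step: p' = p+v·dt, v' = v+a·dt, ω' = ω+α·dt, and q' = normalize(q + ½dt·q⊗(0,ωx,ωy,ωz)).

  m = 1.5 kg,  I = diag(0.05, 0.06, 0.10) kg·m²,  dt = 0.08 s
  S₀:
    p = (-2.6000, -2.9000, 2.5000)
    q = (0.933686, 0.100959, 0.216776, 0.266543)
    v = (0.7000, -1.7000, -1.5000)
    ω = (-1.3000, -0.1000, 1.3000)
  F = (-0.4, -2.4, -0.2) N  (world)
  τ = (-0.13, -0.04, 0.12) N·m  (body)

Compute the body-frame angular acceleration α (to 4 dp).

α = (-2.4960, -2.0750, 1.1870)

gyro term ω×Iω = (-0.0052, 0.0845, 0.0013)
(τ − ω×Iω)/I = (-2.4960, -2.0750, 1.1870)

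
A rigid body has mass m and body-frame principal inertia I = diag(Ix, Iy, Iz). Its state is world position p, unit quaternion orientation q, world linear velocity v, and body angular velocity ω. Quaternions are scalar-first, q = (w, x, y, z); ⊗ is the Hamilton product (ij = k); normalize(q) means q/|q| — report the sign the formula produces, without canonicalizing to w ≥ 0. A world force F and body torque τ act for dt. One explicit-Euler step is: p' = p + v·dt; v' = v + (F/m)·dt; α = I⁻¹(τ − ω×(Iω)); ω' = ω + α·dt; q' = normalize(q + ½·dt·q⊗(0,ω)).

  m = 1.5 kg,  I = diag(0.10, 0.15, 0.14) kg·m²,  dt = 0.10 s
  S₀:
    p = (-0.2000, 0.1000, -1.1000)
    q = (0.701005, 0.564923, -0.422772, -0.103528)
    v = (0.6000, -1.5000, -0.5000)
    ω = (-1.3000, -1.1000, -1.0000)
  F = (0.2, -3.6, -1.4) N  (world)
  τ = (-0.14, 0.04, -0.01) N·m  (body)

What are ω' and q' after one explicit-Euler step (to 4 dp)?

ω' = (-1.4290, -1.0387, -1.0582)
q' = (0.7059, 0.5322, -0.4243, -0.1962)

angular accel α = (-1.2900, 0.6133, -0.5821)
ω + α·dt = (-1.4290, -1.0387, -1.0582)
Hamilton product q⊗(0,ω) = (0.1658227, -0.6024153, -0.0715961, -1.8720239)
updated quaternion q' = (0.7059, 0.5322, -0.4243, -0.1962)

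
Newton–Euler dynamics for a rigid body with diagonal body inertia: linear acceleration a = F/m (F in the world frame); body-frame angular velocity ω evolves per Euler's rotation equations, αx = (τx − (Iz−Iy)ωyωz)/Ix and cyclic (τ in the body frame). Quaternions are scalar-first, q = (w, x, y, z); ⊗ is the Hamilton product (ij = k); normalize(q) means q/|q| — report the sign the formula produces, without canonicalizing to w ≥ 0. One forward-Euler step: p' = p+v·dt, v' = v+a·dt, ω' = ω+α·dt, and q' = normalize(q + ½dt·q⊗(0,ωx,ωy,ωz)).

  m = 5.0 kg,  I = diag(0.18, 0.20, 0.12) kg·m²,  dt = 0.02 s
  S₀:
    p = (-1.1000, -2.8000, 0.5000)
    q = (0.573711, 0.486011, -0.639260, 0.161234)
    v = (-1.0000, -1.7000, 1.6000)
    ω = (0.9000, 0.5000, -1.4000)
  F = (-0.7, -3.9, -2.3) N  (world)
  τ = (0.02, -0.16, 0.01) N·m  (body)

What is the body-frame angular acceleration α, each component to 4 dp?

α = (-0.2000, -0.4220, 0.0083)

precession coupling ω×(Iω) = (0.0560, -0.0756, 0.0090)
(τ − ω×Iω)/I = (-0.2000, -0.4220, 0.0083)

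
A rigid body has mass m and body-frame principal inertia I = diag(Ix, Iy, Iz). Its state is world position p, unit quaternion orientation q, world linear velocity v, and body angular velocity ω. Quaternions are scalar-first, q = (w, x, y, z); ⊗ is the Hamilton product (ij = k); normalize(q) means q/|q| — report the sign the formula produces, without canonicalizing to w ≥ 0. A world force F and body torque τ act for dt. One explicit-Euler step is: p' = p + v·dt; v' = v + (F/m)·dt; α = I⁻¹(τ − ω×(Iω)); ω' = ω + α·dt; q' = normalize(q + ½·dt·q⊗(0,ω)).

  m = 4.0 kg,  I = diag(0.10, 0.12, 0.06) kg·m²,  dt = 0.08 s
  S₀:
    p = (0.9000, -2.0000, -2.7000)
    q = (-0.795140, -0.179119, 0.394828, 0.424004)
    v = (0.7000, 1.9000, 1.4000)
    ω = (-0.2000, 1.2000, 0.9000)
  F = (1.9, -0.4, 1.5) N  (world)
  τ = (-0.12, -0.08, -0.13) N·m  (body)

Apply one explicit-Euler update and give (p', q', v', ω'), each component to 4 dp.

gyro term ω×Iω = (-0.0648, -0.0072, -0.0048)
angular accel α = (-0.5520, -0.6067, -2.0867)
new body rate ω' = (-0.2442, 1.1515, 0.7331)
Hamilton product q⊗(0,ω) = (-0.8912210, 0.0055684, -0.8777617, -0.8516032)
updated quaternion q' = (-0.8293, -0.1786, 0.3591, 0.3892)
a = (0.4750, -0.1000, 0.3750)
new position p' = (0.9560, -1.8480, -2.5880)
new velocity v' = (0.7380, 1.8920, 1.4300)

p' = (0.9560, -1.8480, -2.5880)
q' = (-0.8293, -0.1786, 0.3591, 0.3892)
v' = (0.7380, 1.8920, 1.4300)
ω' = (-0.2442, 1.1515, 0.7331)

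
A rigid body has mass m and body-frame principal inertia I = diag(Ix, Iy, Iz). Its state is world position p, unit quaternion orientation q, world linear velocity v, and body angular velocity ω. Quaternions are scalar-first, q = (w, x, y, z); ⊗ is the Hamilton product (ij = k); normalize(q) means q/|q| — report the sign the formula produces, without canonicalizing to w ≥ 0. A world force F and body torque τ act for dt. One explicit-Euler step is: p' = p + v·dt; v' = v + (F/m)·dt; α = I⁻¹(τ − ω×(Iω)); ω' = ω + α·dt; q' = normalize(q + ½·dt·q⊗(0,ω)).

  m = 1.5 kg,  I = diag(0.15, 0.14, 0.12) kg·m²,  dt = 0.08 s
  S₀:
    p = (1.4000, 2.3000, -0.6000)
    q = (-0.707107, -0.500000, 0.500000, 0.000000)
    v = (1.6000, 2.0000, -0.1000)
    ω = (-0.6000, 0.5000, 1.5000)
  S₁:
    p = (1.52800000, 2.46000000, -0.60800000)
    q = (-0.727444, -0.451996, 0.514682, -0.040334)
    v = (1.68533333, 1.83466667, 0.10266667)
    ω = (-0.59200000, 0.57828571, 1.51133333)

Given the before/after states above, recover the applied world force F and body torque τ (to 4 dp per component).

v₁ − v₀ = (0.08533333, -0.16533333, 0.20266667)
F = m·Δv/dt = (1.6000, -3.1000, 3.8000)
Δω = ω₁−ω₀ = (0.00800000, 0.07828571, 0.01133333)
precession coupling = (-0.0150, -0.0270, 0.0030)
I·α + gyro = (0.0000, 0.1100, 0.0200)

F = (1.6000, -3.1000, 3.8000)
τ = (0.0000, 0.1100, 0.0200)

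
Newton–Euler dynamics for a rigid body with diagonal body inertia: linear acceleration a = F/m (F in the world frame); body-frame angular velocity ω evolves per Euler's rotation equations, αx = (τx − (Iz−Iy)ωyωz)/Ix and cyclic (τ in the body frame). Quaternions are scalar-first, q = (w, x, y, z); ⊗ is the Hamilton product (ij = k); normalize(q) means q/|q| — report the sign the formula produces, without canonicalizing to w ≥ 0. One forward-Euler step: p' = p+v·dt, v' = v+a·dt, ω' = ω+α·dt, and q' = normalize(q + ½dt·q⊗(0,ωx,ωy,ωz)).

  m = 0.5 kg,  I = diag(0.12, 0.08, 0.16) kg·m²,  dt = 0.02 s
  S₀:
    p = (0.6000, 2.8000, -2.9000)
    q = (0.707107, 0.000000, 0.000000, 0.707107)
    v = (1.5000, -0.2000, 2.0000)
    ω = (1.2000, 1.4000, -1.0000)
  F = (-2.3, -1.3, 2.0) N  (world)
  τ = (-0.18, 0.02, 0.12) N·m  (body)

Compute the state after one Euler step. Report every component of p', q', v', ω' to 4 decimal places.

p' = (0.6300, 2.7960, -2.8600)
q' = (0.7140, -0.0014, 0.0184, 0.6999)
v' = (1.4080, -0.2520, 2.0800)
ω' = (1.1887, 1.3930, -0.9766)

p' = p + v·dt = (0.6300, 2.7960, -2.8600)
new velocity v' = (1.4080, -0.2520, 2.0800)
gyro term ω×Iω = (-0.1120, 0.0480, -0.0672)
angular accel α = (-0.5667, -0.3500, 1.1700)
ω + α·dt = (1.1887, 1.3930, -0.9766)
2q̇ = q⊗(0,ω) = (0.7071070, -0.1414214, 1.8384782, -0.7071070)
updated quaternion q' = (0.7140, -0.0014, 0.0184, 0.6999)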